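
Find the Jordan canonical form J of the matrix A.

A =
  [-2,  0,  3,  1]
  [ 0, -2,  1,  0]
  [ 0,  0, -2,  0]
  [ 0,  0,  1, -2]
J_3(-2) ⊕ J_1(-2)

The characteristic polynomial is
  det(x·I − A) = x^4 + 8*x^3 + 24*x^2 + 32*x + 16 = (x + 2)^4

Eigenvalues and multiplicities (the geometric multiplicity of λ is n − rank(A − λI), which equals the number of Jordan blocks for λ):
  λ = -2: algebraic multiplicity = 4, geometric multiplicity = 2

Determining the block sizes for each eigenvalue:
  λ = -2: with am = 4 and gm = 2, the partition is not yet determined (e.g. several partitions of 4 into 2 parts exist). Let N = A − (-2)·I. Computing rank(N^1) = 2, rank(N^2) = 1, rank(N^3) = 0; the number of blocks of size ≥ j is rank(N^{j−1}) − rank(N^j), giving [2, 1, 1]. So we have 1 block(s) of size 3, 1 block(s) of size 1 → block sizes [3, 1]

Assembling the blocks gives a Jordan form
J =
  [-2,  1,  0,  0]
  [ 0, -2,  1,  0]
  [ 0,  0, -2,  0]
  [ 0,  0,  0, -2]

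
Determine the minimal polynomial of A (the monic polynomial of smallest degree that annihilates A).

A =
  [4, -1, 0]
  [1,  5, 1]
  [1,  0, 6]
x^3 - 15*x^2 + 75*x - 125

The characteristic polynomial is χ_A(x) = (x - 5)^3, so the eigenvalues are known. The minimal polynomial is
  m_A(x) = Π_λ (x − λ)^{k_λ}
where k_λ is the size of the *largest* Jordan block for λ (equivalently, the smallest k with (A − λI)^k v = 0 for every generalised eigenvector v of λ).

  λ = 5: largest Jordan block has size 3, contributing (x − 5)^3

So m_A(x) = (x - 5)^3 = x^3 - 15*x^2 + 75*x - 125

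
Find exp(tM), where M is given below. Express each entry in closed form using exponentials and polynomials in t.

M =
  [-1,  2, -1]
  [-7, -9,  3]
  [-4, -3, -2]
e^{tM} =
  [-t^2*exp(-4*t)/2 + 3*t*exp(-4*t) + exp(-4*t), -t^2*exp(-4*t)/2 + 2*t*exp(-4*t), t^2*exp(-4*t)/2 - t*exp(-4*t)]
  [t^2*exp(-4*t) - 7*t*exp(-4*t), t^2*exp(-4*t) - 5*t*exp(-4*t) + exp(-4*t), -t^2*exp(-4*t) + 3*t*exp(-4*t)]
  [t^2*exp(-4*t)/2 - 4*t*exp(-4*t), t^2*exp(-4*t)/2 - 3*t*exp(-4*t), -t^2*exp(-4*t)/2 + 2*t*exp(-4*t) + exp(-4*t)]

Strategy: write M = P · J · P⁻¹ where J is a Jordan canonical form, so e^{tM} = P · e^{tJ} · P⁻¹, and e^{tJ} can be computed block-by-block.

M has Jordan form
J =
  [-4,  1,  0]
  [ 0, -4,  1]
  [ 0,  0, -4]
(up to reordering of blocks).

Per-block formulas:
  For a 3×3 Jordan block J_3(-4): exp(t · J_3(-4)) = e^(-4t)·(I + t·N + (t^2/2)·N^2), where N is the 3×3 nilpotent shift.

After assembling e^{tJ} and conjugating by P, we get:

e^{tM} =
  [-t^2*exp(-4*t)/2 + 3*t*exp(-4*t) + exp(-4*t), -t^2*exp(-4*t)/2 + 2*t*exp(-4*t), t^2*exp(-4*t)/2 - t*exp(-4*t)]
  [t^2*exp(-4*t) - 7*t*exp(-4*t), t^2*exp(-4*t) - 5*t*exp(-4*t) + exp(-4*t), -t^2*exp(-4*t) + 3*t*exp(-4*t)]
  [t^2*exp(-4*t)/2 - 4*t*exp(-4*t), t^2*exp(-4*t)/2 - 3*t*exp(-4*t), -t^2*exp(-4*t)/2 + 2*t*exp(-4*t) + exp(-4*t)]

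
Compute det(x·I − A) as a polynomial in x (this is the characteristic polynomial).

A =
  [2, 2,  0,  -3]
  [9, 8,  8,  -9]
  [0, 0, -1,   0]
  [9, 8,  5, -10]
x^4 + x^3 - 3*x^2 - 5*x - 2

Expanding det(x·I − A) (e.g. by cofactor expansion or by noting that A is similar to its Jordan form J, which has the same characteristic polynomial as A) gives
  χ_A(x) = x^4 + x^3 - 3*x^2 - 5*x - 2
which factors as (x - 2)*(x + 1)^3. The eigenvalues (with algebraic multiplicities) are λ = -1 with multiplicity 3, λ = 2 with multiplicity 1.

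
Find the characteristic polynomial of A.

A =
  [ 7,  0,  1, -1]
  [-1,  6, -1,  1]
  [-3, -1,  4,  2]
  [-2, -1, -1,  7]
x^4 - 24*x^3 + 216*x^2 - 864*x + 1296

Expanding det(x·I − A) (e.g. by cofactor expansion or by noting that A is similar to its Jordan form J, which has the same characteristic polynomial as A) gives
  χ_A(x) = x^4 - 24*x^3 + 216*x^2 - 864*x + 1296
which factors as (x - 6)^4. The eigenvalues (with algebraic multiplicities) are λ = 6 with multiplicity 4.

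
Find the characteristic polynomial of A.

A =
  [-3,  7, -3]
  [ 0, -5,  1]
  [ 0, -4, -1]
x^3 + 9*x^2 + 27*x + 27

Expanding det(x·I − A) (e.g. by cofactor expansion or by noting that A is similar to its Jordan form J, which has the same characteristic polynomial as A) gives
  χ_A(x) = x^3 + 9*x^2 + 27*x + 27
which factors as (x + 3)^3. The eigenvalues (with algebraic multiplicities) are λ = -3 with multiplicity 3.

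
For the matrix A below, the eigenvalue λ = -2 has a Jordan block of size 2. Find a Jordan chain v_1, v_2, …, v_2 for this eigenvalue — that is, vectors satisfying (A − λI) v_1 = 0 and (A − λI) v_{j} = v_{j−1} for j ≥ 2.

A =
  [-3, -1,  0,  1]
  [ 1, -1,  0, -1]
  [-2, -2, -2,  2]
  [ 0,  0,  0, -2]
A Jordan chain for λ = -2 of length 2:
v_1 = (-1, 1, -2, 0)ᵀ
v_2 = (1, 0, 0, 0)ᵀ

Let N = A − (-2)·I. We want v_2 with N^2 v_2 = 0 but N^1 v_2 ≠ 0; then v_{j-1} := N · v_j for j = 2, …, 2.

Pick v_2 = (1, 0, 0, 0)ᵀ.
Then v_1 = N · v_2 = (-1, 1, -2, 0)ᵀ.

Sanity check: (A − (-2)·I) v_1 = (0, 0, 0, 0)ᵀ = 0. ✓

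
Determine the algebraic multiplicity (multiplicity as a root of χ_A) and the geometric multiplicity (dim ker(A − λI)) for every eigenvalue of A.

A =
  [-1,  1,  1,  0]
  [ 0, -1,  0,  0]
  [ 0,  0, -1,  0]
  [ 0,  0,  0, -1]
λ = -1: alg = 4, geom = 3

Step 1 — factor the characteristic polynomial to read off the algebraic multiplicities:
  χ_A(x) = (x + 1)^4

Step 2 — compute geometric multiplicities via the rank-nullity identity g(λ) = n − rank(A − λI):
  rank(A − (-1)·I) = 1, so dim ker(A − (-1)·I) = n − 1 = 3

Summary:
  λ = -1: algebraic multiplicity = 4, geometric multiplicity = 3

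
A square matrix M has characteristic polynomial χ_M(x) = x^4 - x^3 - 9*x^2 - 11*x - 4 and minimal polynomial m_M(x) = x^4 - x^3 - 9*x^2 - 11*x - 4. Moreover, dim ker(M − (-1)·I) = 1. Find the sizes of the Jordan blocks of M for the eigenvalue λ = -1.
Block sizes for λ = -1: [3]

Step 1 — from the characteristic polynomial, algebraic multiplicity of λ = -1 is 3. From dim ker(M − (-1)·I) = 1, there are exactly 1 Jordan blocks for λ = -1.
Step 2 — from the minimal polynomial, the factor (x + 1)^3 tells us the largest block for λ = -1 has size 3.
Step 3 — with total size 3, 1 blocks, and largest block 3, the block sizes (in nonincreasing order) are [3].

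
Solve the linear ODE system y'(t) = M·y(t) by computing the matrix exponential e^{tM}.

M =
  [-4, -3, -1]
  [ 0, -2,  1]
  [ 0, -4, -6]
e^{tM} =
  [exp(-4*t), -t^2*exp(-4*t) - 3*t*exp(-4*t), -t^2*exp(-4*t)/2 - t*exp(-4*t)]
  [0, 2*t*exp(-4*t) + exp(-4*t), t*exp(-4*t)]
  [0, -4*t*exp(-4*t), -2*t*exp(-4*t) + exp(-4*t)]

Strategy: write M = P · J · P⁻¹ where J is a Jordan canonical form, so e^{tM} = P · e^{tJ} · P⁻¹, and e^{tJ} can be computed block-by-block.

M has Jordan form
J =
  [-4,  1,  0]
  [ 0, -4,  1]
  [ 0,  0, -4]
(up to reordering of blocks).

Per-block formulas:
  For a 3×3 Jordan block J_3(-4): exp(t · J_3(-4)) = e^(-4t)·(I + t·N + (t^2/2)·N^2), where N is the 3×3 nilpotent shift.

After assembling e^{tJ} and conjugating by P, we get:

e^{tM} =
  [exp(-4*t), -t^2*exp(-4*t) - 3*t*exp(-4*t), -t^2*exp(-4*t)/2 - t*exp(-4*t)]
  [0, 2*t*exp(-4*t) + exp(-4*t), t*exp(-4*t)]
  [0, -4*t*exp(-4*t), -2*t*exp(-4*t) + exp(-4*t)]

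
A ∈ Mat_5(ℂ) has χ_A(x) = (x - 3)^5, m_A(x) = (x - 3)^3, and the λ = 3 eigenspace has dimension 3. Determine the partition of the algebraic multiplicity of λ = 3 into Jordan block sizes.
Block sizes for λ = 3: [3, 1, 1]

Step 1 — from the characteristic polynomial, algebraic multiplicity of λ = 3 is 5. From dim ker(A − (3)·I) = 3, there are exactly 3 Jordan blocks for λ = 3.
Step 2 — from the minimal polynomial, the factor (x − 3)^3 tells us the largest block for λ = 3 has size 3.
Step 3 — with total size 5, 3 blocks, and largest block 3, the block sizes (in nonincreasing order) are [3, 1, 1].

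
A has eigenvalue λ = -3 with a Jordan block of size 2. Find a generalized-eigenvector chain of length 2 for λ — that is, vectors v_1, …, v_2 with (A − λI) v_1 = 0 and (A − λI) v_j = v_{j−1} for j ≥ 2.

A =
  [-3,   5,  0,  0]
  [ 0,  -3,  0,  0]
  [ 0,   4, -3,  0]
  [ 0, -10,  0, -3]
A Jordan chain for λ = -3 of length 2:
v_1 = (5, 0, 4, -10)ᵀ
v_2 = (0, 1, 0, 0)ᵀ

Let N = A − (-3)·I. We want v_2 with N^2 v_2 = 0 but N^1 v_2 ≠ 0; then v_{j-1} := N · v_j for j = 2, …, 2.

Pick v_2 = (0, 1, 0, 0)ᵀ.
Then v_1 = N · v_2 = (5, 0, 4, -10)ᵀ.

Sanity check: (A − (-3)·I) v_1 = (0, 0, 0, 0)ᵀ = 0. ✓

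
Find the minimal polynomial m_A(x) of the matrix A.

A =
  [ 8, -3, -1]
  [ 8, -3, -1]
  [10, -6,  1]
x^3 - 6*x^2 + 9*x

The characteristic polynomial is χ_A(x) = x*(x - 3)^2, so the eigenvalues are known. The minimal polynomial is
  m_A(x) = Π_λ (x − λ)^{k_λ}
where k_λ is the size of the *largest* Jordan block for λ (equivalently, the smallest k with (A − λI)^k v = 0 for every generalised eigenvector v of λ).

  λ = 0: largest Jordan block has size 1, contributing (x − 0)
  λ = 3: largest Jordan block has size 2, contributing (x − 3)^2

So m_A(x) = x*(x - 3)^2 = x^3 - 6*x^2 + 9*x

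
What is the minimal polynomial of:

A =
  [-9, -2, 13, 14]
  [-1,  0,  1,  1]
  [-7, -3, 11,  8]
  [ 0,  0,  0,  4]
x^4 - 6*x^3 + x^2 + 24*x + 16

The characteristic polynomial is χ_A(x) = (x - 4)^2*(x + 1)^2, so the eigenvalues are known. The minimal polynomial is
  m_A(x) = Π_λ (x − λ)^{k_λ}
where k_λ is the size of the *largest* Jordan block for λ (equivalently, the smallest k with (A − λI)^k v = 0 for every generalised eigenvector v of λ).

  λ = -1: largest Jordan block has size 2, contributing (x + 1)^2
  λ = 4: largest Jordan block has size 2, contributing (x − 4)^2

So m_A(x) = (x - 4)^2*(x + 1)^2 = x^4 - 6*x^3 + x^2 + 24*x + 16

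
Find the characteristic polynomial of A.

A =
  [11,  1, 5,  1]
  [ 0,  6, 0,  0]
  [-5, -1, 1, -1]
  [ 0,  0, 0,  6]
x^4 - 24*x^3 + 216*x^2 - 864*x + 1296

Expanding det(x·I − A) (e.g. by cofactor expansion or by noting that A is similar to its Jordan form J, which has the same characteristic polynomial as A) gives
  χ_A(x) = x^4 - 24*x^3 + 216*x^2 - 864*x + 1296
which factors as (x - 6)^4. The eigenvalues (with algebraic multiplicities) are λ = 6 with multiplicity 4.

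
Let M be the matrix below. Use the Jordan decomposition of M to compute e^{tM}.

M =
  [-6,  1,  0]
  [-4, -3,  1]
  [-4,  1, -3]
e^{tM} =
  [-2*t*exp(-4*t) + exp(-4*t), -t^2*exp(-4*t)/2 + t*exp(-4*t), t^2*exp(-4*t)/2]
  [-4*t*exp(-4*t), -t^2*exp(-4*t) + t*exp(-4*t) + exp(-4*t), t^2*exp(-4*t) + t*exp(-4*t)]
  [-4*t*exp(-4*t), -t^2*exp(-4*t) + t*exp(-4*t), t^2*exp(-4*t) + t*exp(-4*t) + exp(-4*t)]

Strategy: write M = P · J · P⁻¹ where J is a Jordan canonical form, so e^{tM} = P · e^{tJ} · P⁻¹, and e^{tJ} can be computed block-by-block.

M has Jordan form
J =
  [-4,  1,  0]
  [ 0, -4,  1]
  [ 0,  0, -4]
(up to reordering of blocks).

Per-block formulas:
  For a 3×3 Jordan block J_3(-4): exp(t · J_3(-4)) = e^(-4t)·(I + t·N + (t^2/2)·N^2), where N is the 3×3 nilpotent shift.

After assembling e^{tJ} and conjugating by P, we get:

e^{tM} =
  [-2*t*exp(-4*t) + exp(-4*t), -t^2*exp(-4*t)/2 + t*exp(-4*t), t^2*exp(-4*t)/2]
  [-4*t*exp(-4*t), -t^2*exp(-4*t) + t*exp(-4*t) + exp(-4*t), t^2*exp(-4*t) + t*exp(-4*t)]
  [-4*t*exp(-4*t), -t^2*exp(-4*t) + t*exp(-4*t), t^2*exp(-4*t) + t*exp(-4*t) + exp(-4*t)]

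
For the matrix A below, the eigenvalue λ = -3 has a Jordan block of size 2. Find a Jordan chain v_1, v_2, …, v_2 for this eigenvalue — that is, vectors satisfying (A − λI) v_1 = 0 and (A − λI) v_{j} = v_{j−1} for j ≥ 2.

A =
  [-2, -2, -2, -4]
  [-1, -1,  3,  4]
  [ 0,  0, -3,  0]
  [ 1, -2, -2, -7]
A Jordan chain for λ = -3 of length 2:
v_1 = (-2, 3, 0, -2)ᵀ
v_2 = (0, 0, 1, 0)ᵀ

Let N = A − (-3)·I. We want v_2 with N^2 v_2 = 0 but N^1 v_2 ≠ 0; then v_{j-1} := N · v_j for j = 2, …, 2.

Pick v_2 = (0, 0, 1, 0)ᵀ.
Then v_1 = N · v_2 = (-2, 3, 0, -2)ᵀ.

Sanity check: (A − (-3)·I) v_1 = (0, 0, 0, 0)ᵀ = 0. ✓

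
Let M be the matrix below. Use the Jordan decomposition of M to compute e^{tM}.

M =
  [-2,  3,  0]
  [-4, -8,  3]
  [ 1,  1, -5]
e^{tM} =
  [-3*t^2*exp(-5*t)/2 + 3*t*exp(-5*t) + exp(-5*t), 3*t*exp(-5*t), 9*t^2*exp(-5*t)/2]
  [3*t^2*exp(-5*t)/2 - 4*t*exp(-5*t), -3*t*exp(-5*t) + exp(-5*t), -9*t^2*exp(-5*t)/2 + 3*t*exp(-5*t)]
  [-t^2*exp(-5*t)/2 + t*exp(-5*t), t*exp(-5*t), 3*t^2*exp(-5*t)/2 + exp(-5*t)]

Strategy: write M = P · J · P⁻¹ where J is a Jordan canonical form, so e^{tM} = P · e^{tJ} · P⁻¹, and e^{tJ} can be computed block-by-block.

M has Jordan form
J =
  [-5,  1,  0]
  [ 0, -5,  1]
  [ 0,  0, -5]
(up to reordering of blocks).

Per-block formulas:
  For a 3×3 Jordan block J_3(-5): exp(t · J_3(-5)) = e^(-5t)·(I + t·N + (t^2/2)·N^2), where N is the 3×3 nilpotent shift.

After assembling e^{tJ} and conjugating by P, we get:

e^{tM} =
  [-3*t^2*exp(-5*t)/2 + 3*t*exp(-5*t) + exp(-5*t), 3*t*exp(-5*t), 9*t^2*exp(-5*t)/2]
  [3*t^2*exp(-5*t)/2 - 4*t*exp(-5*t), -3*t*exp(-5*t) + exp(-5*t), -9*t^2*exp(-5*t)/2 + 3*t*exp(-5*t)]
  [-t^2*exp(-5*t)/2 + t*exp(-5*t), t*exp(-5*t), 3*t^2*exp(-5*t)/2 + exp(-5*t)]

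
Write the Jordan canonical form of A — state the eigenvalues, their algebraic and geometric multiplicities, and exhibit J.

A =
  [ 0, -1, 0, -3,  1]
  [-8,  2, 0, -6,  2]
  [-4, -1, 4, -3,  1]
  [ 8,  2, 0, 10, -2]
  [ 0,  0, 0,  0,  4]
J_2(4) ⊕ J_1(4) ⊕ J_1(4) ⊕ J_1(4)

The characteristic polynomial is
  det(x·I − A) = x^5 - 20*x^4 + 160*x^3 - 640*x^2 + 1280*x - 1024 = (x - 4)^5

Eigenvalues and multiplicities (the geometric multiplicity of λ is n − rank(A − λI), which equals the number of Jordan blocks for λ):
  λ = 4: algebraic multiplicity = 5, geometric multiplicity = 4

Determining the block sizes for each eigenvalue:
  λ = 4: 4 blocks summing to 5 forces exactly one block of size 2 and the rest size 1 → block sizes [2, 1, 1, 1]

Assembling the blocks gives a Jordan form
J =
  [4, 1, 0, 0, 0]
  [0, 4, 0, 0, 0]
  [0, 0, 4, 0, 0]
  [0, 0, 0, 4, 0]
  [0, 0, 0, 0, 4]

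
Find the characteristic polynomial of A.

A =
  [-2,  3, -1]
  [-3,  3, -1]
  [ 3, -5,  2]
x^3 - 3*x^2 + 3*x - 1

Expanding det(x·I − A) (e.g. by cofactor expansion or by noting that A is similar to its Jordan form J, which has the same characteristic polynomial as A) gives
  χ_A(x) = x^3 - 3*x^2 + 3*x - 1
which factors as (x - 1)^3. The eigenvalues (with algebraic multiplicities) are λ = 1 with multiplicity 3.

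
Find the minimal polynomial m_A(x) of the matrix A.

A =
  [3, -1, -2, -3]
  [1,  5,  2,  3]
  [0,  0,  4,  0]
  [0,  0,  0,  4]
x^2 - 8*x + 16

The characteristic polynomial is χ_A(x) = (x - 4)^4, so the eigenvalues are known. The minimal polynomial is
  m_A(x) = Π_λ (x − λ)^{k_λ}
where k_λ is the size of the *largest* Jordan block for λ (equivalently, the smallest k with (A − λI)^k v = 0 for every generalised eigenvector v of λ).

  λ = 4: largest Jordan block has size 2, contributing (x − 4)^2

So m_A(x) = (x - 4)^2 = x^2 - 8*x + 16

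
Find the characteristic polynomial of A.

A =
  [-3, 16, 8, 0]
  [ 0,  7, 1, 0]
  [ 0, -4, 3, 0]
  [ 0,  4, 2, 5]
x^4 - 12*x^3 + 30*x^2 + 100*x - 375

Expanding det(x·I − A) (e.g. by cofactor expansion or by noting that A is similar to its Jordan form J, which has the same characteristic polynomial as A) gives
  χ_A(x) = x^4 - 12*x^3 + 30*x^2 + 100*x - 375
which factors as (x - 5)^3*(x + 3). The eigenvalues (with algebraic multiplicities) are λ = -3 with multiplicity 1, λ = 5 with multiplicity 3.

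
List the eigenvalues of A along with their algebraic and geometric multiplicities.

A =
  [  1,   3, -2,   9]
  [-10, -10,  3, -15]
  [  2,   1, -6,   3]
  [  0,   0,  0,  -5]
λ = -5: alg = 4, geom = 2

Step 1 — factor the characteristic polynomial to read off the algebraic multiplicities:
  χ_A(x) = (x + 5)^4

Step 2 — compute geometric multiplicities via the rank-nullity identity g(λ) = n − rank(A − λI):
  rank(A − (-5)·I) = 2, so dim ker(A − (-5)·I) = n − 2 = 2

Summary:
  λ = -5: algebraic multiplicity = 4, geometric multiplicity = 2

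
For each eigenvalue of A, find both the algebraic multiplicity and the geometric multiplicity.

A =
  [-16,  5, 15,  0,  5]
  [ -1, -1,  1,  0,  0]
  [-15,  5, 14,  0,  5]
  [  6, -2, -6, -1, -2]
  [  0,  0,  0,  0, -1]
λ = -1: alg = 5, geom = 3

Step 1 — factor the characteristic polynomial to read off the algebraic multiplicities:
  χ_A(x) = (x + 1)^5

Step 2 — compute geometric multiplicities via the rank-nullity identity g(λ) = n − rank(A − λI):
  rank(A − (-1)·I) = 2, so dim ker(A − (-1)·I) = n − 2 = 3

Summary:
  λ = -1: algebraic multiplicity = 5, geometric multiplicity = 3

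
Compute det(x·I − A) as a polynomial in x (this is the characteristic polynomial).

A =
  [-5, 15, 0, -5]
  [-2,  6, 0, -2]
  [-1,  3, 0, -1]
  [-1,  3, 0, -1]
x^4

Expanding det(x·I − A) (e.g. by cofactor expansion or by noting that A is similar to its Jordan form J, which has the same characteristic polynomial as A) gives
  χ_A(x) = x^4
which factors as x^4. The eigenvalues (with algebraic multiplicities) are λ = 0 with multiplicity 4.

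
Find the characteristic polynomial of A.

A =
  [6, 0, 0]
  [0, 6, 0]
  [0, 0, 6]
x^3 - 18*x^2 + 108*x - 216

Expanding det(x·I − A) (e.g. by cofactor expansion or by noting that A is similar to its Jordan form J, which has the same characteristic polynomial as A) gives
  χ_A(x) = x^3 - 18*x^2 + 108*x - 216
which factors as (x - 6)^3. The eigenvalues (with algebraic multiplicities) are λ = 6 with multiplicity 3.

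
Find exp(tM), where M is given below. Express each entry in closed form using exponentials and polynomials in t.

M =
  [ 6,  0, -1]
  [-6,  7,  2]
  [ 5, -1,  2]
e^{tM} =
  [-2*t^2*exp(5*t) + t*exp(5*t) + exp(5*t), t^2*exp(5*t)/2, t^2*exp(5*t) - t*exp(5*t)]
  [-4*t^2*exp(5*t) - 6*t*exp(5*t), t^2*exp(5*t) + 2*t*exp(5*t) + exp(5*t), 2*t^2*exp(5*t) + 2*t*exp(5*t)]
  [-2*t^2*exp(5*t) + 5*t*exp(5*t), t^2*exp(5*t)/2 - t*exp(5*t), t^2*exp(5*t) - 3*t*exp(5*t) + exp(5*t)]

Strategy: write M = P · J · P⁻¹ where J is a Jordan canonical form, so e^{tM} = P · e^{tJ} · P⁻¹, and e^{tJ} can be computed block-by-block.

M has Jordan form
J =
  [5, 1, 0]
  [0, 5, 1]
  [0, 0, 5]
(up to reordering of blocks).

Per-block formulas:
  For a 3×3 Jordan block J_3(5): exp(t · J_3(5)) = e^(5t)·(I + t·N + (t^2/2)·N^2), where N is the 3×3 nilpotent shift.

After assembling e^{tJ} and conjugating by P, we get:

e^{tM} =
  [-2*t^2*exp(5*t) + t*exp(5*t) + exp(5*t), t^2*exp(5*t)/2, t^2*exp(5*t) - t*exp(5*t)]
  [-4*t^2*exp(5*t) - 6*t*exp(5*t), t^2*exp(5*t) + 2*t*exp(5*t) + exp(5*t), 2*t^2*exp(5*t) + 2*t*exp(5*t)]
  [-2*t^2*exp(5*t) + 5*t*exp(5*t), t^2*exp(5*t)/2 - t*exp(5*t), t^2*exp(5*t) - 3*t*exp(5*t) + exp(5*t)]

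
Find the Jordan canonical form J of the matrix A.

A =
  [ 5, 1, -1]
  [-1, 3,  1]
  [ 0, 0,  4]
J_2(4) ⊕ J_1(4)

The characteristic polynomial is
  det(x·I − A) = x^3 - 12*x^2 + 48*x - 64 = (x - 4)^3

Eigenvalues and multiplicities (the geometric multiplicity of λ is n − rank(A − λI), which equals the number of Jordan blocks for λ):
  λ = 4: algebraic multiplicity = 3, geometric multiplicity = 2

Determining the block sizes for each eigenvalue:
  λ = 4: 2 blocks summing to 3 forces exactly one block of size 2 and the rest size 1 → block sizes [2, 1]

Assembling the blocks gives a Jordan form
J =
  [4, 1, 0]
  [0, 4, 0]
  [0, 0, 4]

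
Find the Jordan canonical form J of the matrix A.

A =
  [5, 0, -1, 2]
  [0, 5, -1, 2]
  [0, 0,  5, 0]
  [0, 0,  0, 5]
J_2(5) ⊕ J_1(5) ⊕ J_1(5)

The characteristic polynomial is
  det(x·I − A) = x^4 - 20*x^3 + 150*x^2 - 500*x + 625 = (x - 5)^4

Eigenvalues and multiplicities (the geometric multiplicity of λ is n − rank(A − λI), which equals the number of Jordan blocks for λ):
  λ = 5: algebraic multiplicity = 4, geometric multiplicity = 3

Determining the block sizes for each eigenvalue:
  λ = 5: 3 blocks summing to 4 forces exactly one block of size 2 and the rest size 1 → block sizes [2, 1, 1]

Assembling the blocks gives a Jordan form
J =
  [5, 1, 0, 0]
  [0, 5, 0, 0]
  [0, 0, 5, 0]
  [0, 0, 0, 5]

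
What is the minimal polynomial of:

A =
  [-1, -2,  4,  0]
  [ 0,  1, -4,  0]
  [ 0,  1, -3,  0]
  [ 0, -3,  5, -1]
x^3 + 3*x^2 + 3*x + 1

The characteristic polynomial is χ_A(x) = (x + 1)^4, so the eigenvalues are known. The minimal polynomial is
  m_A(x) = Π_λ (x − λ)^{k_λ}
where k_λ is the size of the *largest* Jordan block for λ (equivalently, the smallest k with (A − λI)^k v = 0 for every generalised eigenvector v of λ).

  λ = -1: largest Jordan block has size 3, contributing (x + 1)^3

So m_A(x) = (x + 1)^3 = x^3 + 3*x^2 + 3*x + 1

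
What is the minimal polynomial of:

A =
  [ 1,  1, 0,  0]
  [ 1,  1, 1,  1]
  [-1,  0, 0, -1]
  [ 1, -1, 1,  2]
x^3 - 3*x^2 + 3*x - 1

The characteristic polynomial is χ_A(x) = (x - 1)^4, so the eigenvalues are known. The minimal polynomial is
  m_A(x) = Π_λ (x − λ)^{k_λ}
where k_λ is the size of the *largest* Jordan block for λ (equivalently, the smallest k with (A − λI)^k v = 0 for every generalised eigenvector v of λ).

  λ = 1: largest Jordan block has size 3, contributing (x − 1)^3

So m_A(x) = (x - 1)^3 = x^3 - 3*x^2 + 3*x - 1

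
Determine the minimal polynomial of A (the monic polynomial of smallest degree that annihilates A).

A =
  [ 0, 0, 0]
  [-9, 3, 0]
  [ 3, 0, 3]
x^2 - 3*x

The characteristic polynomial is χ_A(x) = x*(x - 3)^2, so the eigenvalues are known. The minimal polynomial is
  m_A(x) = Π_λ (x − λ)^{k_λ}
where k_λ is the size of the *largest* Jordan block for λ (equivalently, the smallest k with (A − λI)^k v = 0 for every generalised eigenvector v of λ).

  λ = 0: largest Jordan block has size 1, contributing (x − 0)
  λ = 3: largest Jordan block has size 1, contributing (x − 3)

So m_A(x) = x*(x - 3) = x^2 - 3*x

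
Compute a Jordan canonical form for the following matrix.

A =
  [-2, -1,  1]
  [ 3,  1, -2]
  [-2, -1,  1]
J_3(0)

The characteristic polynomial is
  det(x·I − A) = x^3

Eigenvalues and multiplicities (the geometric multiplicity of λ is n − rank(A − λI), which equals the number of Jordan blocks for λ):
  λ = 0: algebraic multiplicity = 3, geometric multiplicity = 1

Determining the block sizes for each eigenvalue:
  λ = 0: one block (gm = 1), so the single block has size am = 3 → block sizes [3]

Assembling the blocks gives a Jordan form
J =
  [0, 1, 0]
  [0, 0, 1]
  [0, 0, 0]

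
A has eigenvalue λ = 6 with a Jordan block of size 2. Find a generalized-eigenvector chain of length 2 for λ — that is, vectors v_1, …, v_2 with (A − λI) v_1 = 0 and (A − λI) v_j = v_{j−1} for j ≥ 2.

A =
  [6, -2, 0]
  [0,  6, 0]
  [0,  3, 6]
A Jordan chain for λ = 6 of length 2:
v_1 = (-2, 0, 3)ᵀ
v_2 = (0, 1, 0)ᵀ

Let N = A − (6)·I. We want v_2 with N^2 v_2 = 0 but N^1 v_2 ≠ 0; then v_{j-1} := N · v_j for j = 2, …, 2.

Pick v_2 = (0, 1, 0)ᵀ.
Then v_1 = N · v_2 = (-2, 0, 3)ᵀ.

Sanity check: (A − (6)·I) v_1 = (0, 0, 0)ᵀ = 0. ✓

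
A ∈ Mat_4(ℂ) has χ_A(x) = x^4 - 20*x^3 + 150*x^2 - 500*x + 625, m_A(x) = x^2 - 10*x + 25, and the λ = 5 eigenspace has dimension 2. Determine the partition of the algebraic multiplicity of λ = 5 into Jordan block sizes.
Block sizes for λ = 5: [2, 2]

Step 1 — from the characteristic polynomial, algebraic multiplicity of λ = 5 is 4. From dim ker(A − (5)·I) = 2, there are exactly 2 Jordan blocks for λ = 5.
Step 2 — from the minimal polynomial, the factor (x − 5)^2 tells us the largest block for λ = 5 has size 2.
Step 3 — with total size 4, 2 blocks, and largest block 2, the block sizes (in nonincreasing order) are [2, 2].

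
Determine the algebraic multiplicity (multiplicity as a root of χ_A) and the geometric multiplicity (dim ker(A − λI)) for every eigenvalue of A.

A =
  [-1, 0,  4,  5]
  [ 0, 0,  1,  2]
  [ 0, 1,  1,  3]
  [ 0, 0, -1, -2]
λ = -1: alg = 2, geom = 1; λ = 0: alg = 2, geom = 1

Step 1 — factor the characteristic polynomial to read off the algebraic multiplicities:
  χ_A(x) = x^2*(x + 1)^2

Step 2 — compute geometric multiplicities via the rank-nullity identity g(λ) = n − rank(A − λI):
  rank(A − (-1)·I) = 3, so dim ker(A − (-1)·I) = n − 3 = 1
  rank(A − (0)·I) = 3, so dim ker(A − (0)·I) = n − 3 = 1

Summary:
  λ = -1: algebraic multiplicity = 2, geometric multiplicity = 1
  λ = 0: algebraic multiplicity = 2, geometric multiplicity = 1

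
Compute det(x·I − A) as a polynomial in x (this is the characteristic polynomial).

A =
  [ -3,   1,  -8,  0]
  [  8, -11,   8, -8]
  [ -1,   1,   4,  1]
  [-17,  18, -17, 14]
x^4 - 4*x^3 - 26*x^2 + 60*x + 225

Expanding det(x·I − A) (e.g. by cofactor expansion or by noting that A is similar to its Jordan form J, which has the same characteristic polynomial as A) gives
  χ_A(x) = x^4 - 4*x^3 - 26*x^2 + 60*x + 225
which factors as (x - 5)^2*(x + 3)^2. The eigenvalues (with algebraic multiplicities) are λ = -3 with multiplicity 2, λ = 5 with multiplicity 2.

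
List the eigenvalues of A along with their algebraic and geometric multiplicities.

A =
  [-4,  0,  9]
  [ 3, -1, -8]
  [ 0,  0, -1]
λ = -4: alg = 1, geom = 1; λ = -1: alg = 2, geom = 1

Step 1 — factor the characteristic polynomial to read off the algebraic multiplicities:
  χ_A(x) = (x + 1)^2*(x + 4)

Step 2 — compute geometric multiplicities via the rank-nullity identity g(λ) = n − rank(A − λI):
  rank(A − (-4)·I) = 2, so dim ker(A − (-4)·I) = n − 2 = 1
  rank(A − (-1)·I) = 2, so dim ker(A − (-1)·I) = n − 2 = 1

Summary:
  λ = -4: algebraic multiplicity = 1, geometric multiplicity = 1
  λ = -1: algebraic multiplicity = 2, geometric multiplicity = 1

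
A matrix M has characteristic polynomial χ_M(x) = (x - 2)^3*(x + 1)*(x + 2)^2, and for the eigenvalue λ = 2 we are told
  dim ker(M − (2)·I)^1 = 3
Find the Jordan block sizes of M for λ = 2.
Block sizes for λ = 2: [1, 1, 1]

From the dimensions of kernels of powers, the number of Jordan blocks of size at least j is d_j − d_{j−1} where d_j = dim ker(N^j) (with d_0 = 0). Computing the differences gives [3].
The number of blocks of size exactly k is (#blocks of size ≥ k) − (#blocks of size ≥ k + 1), so the partition is: 3 block(s) of size 1.
In nonincreasing order the block sizes are [1, 1, 1].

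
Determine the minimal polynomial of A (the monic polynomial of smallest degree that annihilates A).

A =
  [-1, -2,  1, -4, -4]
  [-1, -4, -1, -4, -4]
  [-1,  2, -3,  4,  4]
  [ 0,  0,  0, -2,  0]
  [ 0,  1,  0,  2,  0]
x^3 + 6*x^2 + 12*x + 8

The characteristic polynomial is χ_A(x) = (x + 2)^5, so the eigenvalues are known. The minimal polynomial is
  m_A(x) = Π_λ (x − λ)^{k_λ}
where k_λ is the size of the *largest* Jordan block for λ (equivalently, the smallest k with (A − λI)^k v = 0 for every generalised eigenvector v of λ).

  λ = -2: largest Jordan block has size 3, contributing (x + 2)^3

So m_A(x) = (x + 2)^3 = x^3 + 6*x^2 + 12*x + 8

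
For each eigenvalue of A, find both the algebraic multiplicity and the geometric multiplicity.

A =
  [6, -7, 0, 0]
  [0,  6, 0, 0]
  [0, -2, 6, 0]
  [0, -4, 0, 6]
λ = 6: alg = 4, geom = 3

Step 1 — factor the characteristic polynomial to read off the algebraic multiplicities:
  χ_A(x) = (x - 6)^4

Step 2 — compute geometric multiplicities via the rank-nullity identity g(λ) = n − rank(A − λI):
  rank(A − (6)·I) = 1, so dim ker(A − (6)·I) = n − 1 = 3

Summary:
  λ = 6: algebraic multiplicity = 4, geometric multiplicity = 3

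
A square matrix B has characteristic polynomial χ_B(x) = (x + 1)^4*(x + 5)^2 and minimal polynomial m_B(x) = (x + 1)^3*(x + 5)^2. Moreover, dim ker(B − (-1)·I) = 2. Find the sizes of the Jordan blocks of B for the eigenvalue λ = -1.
Block sizes for λ = -1: [3, 1]

Step 1 — from the characteristic polynomial, algebraic multiplicity of λ = -1 is 4. From dim ker(B − (-1)·I) = 2, there are exactly 2 Jordan blocks for λ = -1.
Step 2 — from the minimal polynomial, the factor (x + 1)^3 tells us the largest block for λ = -1 has size 3.
Step 3 — with total size 4, 2 blocks, and largest block 3, the block sizes (in nonincreasing order) are [3, 1].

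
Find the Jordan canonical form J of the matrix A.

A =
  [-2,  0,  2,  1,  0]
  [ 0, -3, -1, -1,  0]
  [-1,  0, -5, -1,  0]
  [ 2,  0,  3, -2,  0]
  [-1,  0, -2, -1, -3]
J_3(-3) ⊕ J_1(-3) ⊕ J_1(-3)

The characteristic polynomial is
  det(x·I − A) = x^5 + 15*x^4 + 90*x^3 + 270*x^2 + 405*x + 243 = (x + 3)^5

Eigenvalues and multiplicities (the geometric multiplicity of λ is n − rank(A − λI), which equals the number of Jordan blocks for λ):
  λ = -3: algebraic multiplicity = 5, geometric multiplicity = 3

Determining the block sizes for each eigenvalue:
  λ = -3: with am = 5 and gm = 3, the partition is not yet determined (e.g. several partitions of 5 into 3 parts exist). Let N = A − (-3)·I. Computing rank(N^1) = 2, rank(N^2) = 1, rank(N^3) = 0; the number of blocks of size ≥ j is rank(N^{j−1}) − rank(N^j), giving [3, 1, 1]. So we have 1 block(s) of size 3, 2 block(s) of size 1 → block sizes [3, 1, 1]

Assembling the blocks gives a Jordan form
J =
  [-3,  1,  0,  0,  0]
  [ 0, -3,  1,  0,  0]
  [ 0,  0, -3,  0,  0]
  [ 0,  0,  0, -3,  0]
  [ 0,  0,  0,  0, -3]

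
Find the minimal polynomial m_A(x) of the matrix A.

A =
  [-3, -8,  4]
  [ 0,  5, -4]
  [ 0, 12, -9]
x^2 + 4*x + 3

The characteristic polynomial is χ_A(x) = (x + 1)*(x + 3)^2, so the eigenvalues are known. The minimal polynomial is
  m_A(x) = Π_λ (x − λ)^{k_λ}
where k_λ is the size of the *largest* Jordan block for λ (equivalently, the smallest k with (A − λI)^k v = 0 for every generalised eigenvector v of λ).

  λ = -3: largest Jordan block has size 1, contributing (x + 3)
  λ = -1: largest Jordan block has size 1, contributing (x + 1)

So m_A(x) = (x + 1)*(x + 3) = x^2 + 4*x + 3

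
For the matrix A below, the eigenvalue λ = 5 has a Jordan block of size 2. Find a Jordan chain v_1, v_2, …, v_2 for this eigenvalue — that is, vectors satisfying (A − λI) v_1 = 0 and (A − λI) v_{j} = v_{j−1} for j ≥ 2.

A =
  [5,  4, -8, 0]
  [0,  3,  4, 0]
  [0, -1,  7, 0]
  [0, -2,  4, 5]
A Jordan chain for λ = 5 of length 2:
v_1 = (4, -2, -1, -2)ᵀ
v_2 = (0, 1, 0, 0)ᵀ

Let N = A − (5)·I. We want v_2 with N^2 v_2 = 0 but N^1 v_2 ≠ 0; then v_{j-1} := N · v_j for j = 2, …, 2.

Pick v_2 = (0, 1, 0, 0)ᵀ.
Then v_1 = N · v_2 = (4, -2, -1, -2)ᵀ.

Sanity check: (A − (5)·I) v_1 = (0, 0, 0, 0)ᵀ = 0. ✓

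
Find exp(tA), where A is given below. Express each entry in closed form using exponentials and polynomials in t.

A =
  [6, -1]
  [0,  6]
e^{tA} =
  [exp(6*t), -t*exp(6*t)]
  [0, exp(6*t)]

Strategy: write A = P · J · P⁻¹ where J is a Jordan canonical form, so e^{tA} = P · e^{tJ} · P⁻¹, and e^{tJ} can be computed block-by-block.

A has Jordan form
J =
  [6, 1]
  [0, 6]
(up to reordering of blocks).

Per-block formulas:
  For a 2×2 Jordan block J_2(6): exp(t · J_2(6)) = e^(6t)·(I + t·N), where N is the 2×2 nilpotent shift.

After assembling e^{tJ} and conjugating by P, we get:

e^{tA} =
  [exp(6*t), -t*exp(6*t)]
  [0, exp(6*t)]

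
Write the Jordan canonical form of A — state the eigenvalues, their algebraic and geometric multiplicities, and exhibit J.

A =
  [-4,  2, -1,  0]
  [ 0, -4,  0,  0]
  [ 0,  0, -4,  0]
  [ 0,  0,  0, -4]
J_2(-4) ⊕ J_1(-4) ⊕ J_1(-4)

The characteristic polynomial is
  det(x·I − A) = x^4 + 16*x^3 + 96*x^2 + 256*x + 256 = (x + 4)^4

Eigenvalues and multiplicities (the geometric multiplicity of λ is n − rank(A − λI), which equals the number of Jordan blocks for λ):
  λ = -4: algebraic multiplicity = 4, geometric multiplicity = 3

Determining the block sizes for each eigenvalue:
  λ = -4: 3 blocks summing to 4 forces exactly one block of size 2 and the rest size 1 → block sizes [2, 1, 1]

Assembling the blocks gives a Jordan form
J =
  [-4,  1,  0,  0]
  [ 0, -4,  0,  0]
  [ 0,  0, -4,  0]
  [ 0,  0,  0, -4]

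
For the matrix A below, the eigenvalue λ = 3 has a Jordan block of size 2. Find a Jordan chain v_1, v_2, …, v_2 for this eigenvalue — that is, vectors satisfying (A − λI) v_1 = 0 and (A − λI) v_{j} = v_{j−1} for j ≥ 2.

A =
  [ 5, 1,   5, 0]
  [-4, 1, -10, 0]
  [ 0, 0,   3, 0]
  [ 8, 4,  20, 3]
A Jordan chain for λ = 3 of length 2:
v_1 = (2, -4, 0, 8)ᵀ
v_2 = (1, 0, 0, 0)ᵀ

Let N = A − (3)·I. We want v_2 with N^2 v_2 = 0 but N^1 v_2 ≠ 0; then v_{j-1} := N · v_j for j = 2, …, 2.

Pick v_2 = (1, 0, 0, 0)ᵀ.
Then v_1 = N · v_2 = (2, -4, 0, 8)ᵀ.

Sanity check: (A − (3)·I) v_1 = (0, 0, 0, 0)ᵀ = 0. ✓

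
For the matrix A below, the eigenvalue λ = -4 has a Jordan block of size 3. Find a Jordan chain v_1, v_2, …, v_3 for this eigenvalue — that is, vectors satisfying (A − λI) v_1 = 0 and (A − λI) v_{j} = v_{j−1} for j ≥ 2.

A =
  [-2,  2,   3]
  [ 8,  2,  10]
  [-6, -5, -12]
A Jordan chain for λ = -4 of length 3:
v_1 = (2, 4, -4)ᵀ
v_2 = (2, 8, -6)ᵀ
v_3 = (1, 0, 0)ᵀ

Let N = A − (-4)·I. We want v_3 with N^3 v_3 = 0 but N^2 v_3 ≠ 0; then v_{j-1} := N · v_j for j = 3, …, 2.

Pick v_3 = (1, 0, 0)ᵀ.
Then v_2 = N · v_3 = (2, 8, -6)ᵀ.
Then v_1 = N · v_2 = (2, 4, -4)ᵀ.

Sanity check: (A − (-4)·I) v_1 = (0, 0, 0)ᵀ = 0. ✓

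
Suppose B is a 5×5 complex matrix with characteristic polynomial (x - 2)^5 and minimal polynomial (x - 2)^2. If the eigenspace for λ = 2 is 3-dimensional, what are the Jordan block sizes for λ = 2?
Block sizes for λ = 2: [2, 2, 1]

Step 1 — from the characteristic polynomial, algebraic multiplicity of λ = 2 is 5. From dim ker(B − (2)·I) = 3, there are exactly 3 Jordan blocks for λ = 2.
Step 2 — from the minimal polynomial, the factor (x − 2)^2 tells us the largest block for λ = 2 has size 2.
Step 3 — with total size 5, 3 blocks, and largest block 2, the block sizes (in nonincreasing order) are [2, 2, 1].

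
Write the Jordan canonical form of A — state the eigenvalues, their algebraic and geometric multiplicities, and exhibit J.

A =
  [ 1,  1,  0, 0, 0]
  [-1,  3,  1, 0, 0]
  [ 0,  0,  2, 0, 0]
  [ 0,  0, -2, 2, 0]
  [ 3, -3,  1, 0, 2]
J_3(2) ⊕ J_1(2) ⊕ J_1(2)

The characteristic polynomial is
  det(x·I − A) = x^5 - 10*x^4 + 40*x^3 - 80*x^2 + 80*x - 32 = (x - 2)^5

Eigenvalues and multiplicities (the geometric multiplicity of λ is n − rank(A − λI), which equals the number of Jordan blocks for λ):
  λ = 2: algebraic multiplicity = 5, geometric multiplicity = 3

Determining the block sizes for each eigenvalue:
  λ = 2: with am = 5 and gm = 3, the partition is not yet determined (e.g. several partitions of 5 into 3 parts exist). Let N = A − (2)·I. Computing rank(N^1) = 2, rank(N^2) = 1, rank(N^3) = 0; the number of blocks of size ≥ j is rank(N^{j−1}) − rank(N^j), giving [3, 1, 1]. So we have 1 block(s) of size 3, 2 block(s) of size 1 → block sizes [3, 1, 1]

Assembling the blocks gives a Jordan form
J =
  [2, 1, 0, 0, 0]
  [0, 2, 1, 0, 0]
  [0, 0, 2, 0, 0]
  [0, 0, 0, 2, 0]
  [0, 0, 0, 0, 2]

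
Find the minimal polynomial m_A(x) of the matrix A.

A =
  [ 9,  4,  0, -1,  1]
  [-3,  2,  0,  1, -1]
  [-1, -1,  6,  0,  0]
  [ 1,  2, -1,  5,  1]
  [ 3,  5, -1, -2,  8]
x^3 - 18*x^2 + 108*x - 216

The characteristic polynomial is χ_A(x) = (x - 6)^5, so the eigenvalues are known. The minimal polynomial is
  m_A(x) = Π_λ (x − λ)^{k_λ}
where k_λ is the size of the *largest* Jordan block for λ (equivalently, the smallest k with (A − λI)^k v = 0 for every generalised eigenvector v of λ).

  λ = 6: largest Jordan block has size 3, contributing (x − 6)^3

So m_A(x) = (x - 6)^3 = x^3 - 18*x^2 + 108*x - 216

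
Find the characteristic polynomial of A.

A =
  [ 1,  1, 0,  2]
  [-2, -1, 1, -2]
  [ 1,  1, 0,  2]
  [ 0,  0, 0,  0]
x^4

Expanding det(x·I − A) (e.g. by cofactor expansion or by noting that A is similar to its Jordan form J, which has the same characteristic polynomial as A) gives
  χ_A(x) = x^4
which factors as x^4. The eigenvalues (with algebraic multiplicities) are λ = 0 with multiplicity 4.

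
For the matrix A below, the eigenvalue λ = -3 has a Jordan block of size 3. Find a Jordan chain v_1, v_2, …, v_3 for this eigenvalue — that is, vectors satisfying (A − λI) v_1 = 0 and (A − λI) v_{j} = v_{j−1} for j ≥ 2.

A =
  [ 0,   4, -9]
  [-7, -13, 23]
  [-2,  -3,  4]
A Jordan chain for λ = -3 of length 3:
v_1 = (-1, 3, 1)ᵀ
v_2 = (3, -7, -2)ᵀ
v_3 = (1, 0, 0)ᵀ

Let N = A − (-3)·I. We want v_3 with N^3 v_3 = 0 but N^2 v_3 ≠ 0; then v_{j-1} := N · v_j for j = 3, …, 2.

Pick v_3 = (1, 0, 0)ᵀ.
Then v_2 = N · v_3 = (3, -7, -2)ᵀ.
Then v_1 = N · v_2 = (-1, 3, 1)ᵀ.

Sanity check: (A − (-3)·I) v_1 = (0, 0, 0)ᵀ = 0. ✓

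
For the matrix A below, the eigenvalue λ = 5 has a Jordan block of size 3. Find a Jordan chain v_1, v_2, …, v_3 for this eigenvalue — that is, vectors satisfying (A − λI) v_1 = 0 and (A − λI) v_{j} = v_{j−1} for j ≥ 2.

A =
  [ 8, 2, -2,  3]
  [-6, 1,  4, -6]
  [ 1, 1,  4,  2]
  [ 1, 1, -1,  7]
A Jordan chain for λ = 5 of length 3:
v_1 = (-2, 4, -2, -2)ᵀ
v_2 = (3, -6, 1, 1)ᵀ
v_3 = (1, 0, 0, 0)ᵀ

Let N = A − (5)·I. We want v_3 with N^3 v_3 = 0 but N^2 v_3 ≠ 0; then v_{j-1} := N · v_j for j = 3, …, 2.

Pick v_3 = (1, 0, 0, 0)ᵀ.
Then v_2 = N · v_3 = (3, -6, 1, 1)ᵀ.
Then v_1 = N · v_2 = (-2, 4, -2, -2)ᵀ.

Sanity check: (A − (5)·I) v_1 = (0, 0, 0, 0)ᵀ = 0. ✓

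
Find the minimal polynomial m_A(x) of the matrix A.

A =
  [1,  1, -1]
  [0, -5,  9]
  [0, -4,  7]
x^3 - 3*x^2 + 3*x - 1

The characteristic polynomial is χ_A(x) = (x - 1)^3, so the eigenvalues are known. The minimal polynomial is
  m_A(x) = Π_λ (x − λ)^{k_λ}
where k_λ is the size of the *largest* Jordan block for λ (equivalently, the smallest k with (A − λI)^k v = 0 for every generalised eigenvector v of λ).

  λ = 1: largest Jordan block has size 3, contributing (x − 1)^3

So m_A(x) = (x - 1)^3 = x^3 - 3*x^2 + 3*x - 1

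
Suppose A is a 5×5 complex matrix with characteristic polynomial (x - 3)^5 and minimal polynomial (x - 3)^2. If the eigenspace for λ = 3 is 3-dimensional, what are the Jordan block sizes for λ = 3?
Block sizes for λ = 3: [2, 2, 1]

Step 1 — from the characteristic polynomial, algebraic multiplicity of λ = 3 is 5. From dim ker(A − (3)·I) = 3, there are exactly 3 Jordan blocks for λ = 3.
Step 2 — from the minimal polynomial, the factor (x − 3)^2 tells us the largest block for λ = 3 has size 2.
Step 3 — with total size 5, 3 blocks, and largest block 2, the block sizes (in nonincreasing order) are [2, 2, 1].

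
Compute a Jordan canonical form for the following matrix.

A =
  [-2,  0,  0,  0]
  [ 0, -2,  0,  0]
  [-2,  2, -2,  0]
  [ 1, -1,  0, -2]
J_2(-2) ⊕ J_1(-2) ⊕ J_1(-2)

The characteristic polynomial is
  det(x·I − A) = x^4 + 8*x^3 + 24*x^2 + 32*x + 16 = (x + 2)^4

Eigenvalues and multiplicities (the geometric multiplicity of λ is n − rank(A − λI), which equals the number of Jordan blocks for λ):
  λ = -2: algebraic multiplicity = 4, geometric multiplicity = 3

Determining the block sizes for each eigenvalue:
  λ = -2: 3 blocks summing to 4 forces exactly one block of size 2 and the rest size 1 → block sizes [2, 1, 1]

Assembling the blocks gives a Jordan form
J =
  [-2,  1,  0,  0]
  [ 0, -2,  0,  0]
  [ 0,  0, -2,  0]
  [ 0,  0,  0, -2]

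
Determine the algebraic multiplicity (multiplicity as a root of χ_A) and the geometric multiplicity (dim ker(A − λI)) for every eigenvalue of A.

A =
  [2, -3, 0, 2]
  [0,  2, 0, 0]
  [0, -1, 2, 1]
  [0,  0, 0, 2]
λ = 2: alg = 4, geom = 2

Step 1 — factor the characteristic polynomial to read off the algebraic multiplicities:
  χ_A(x) = (x - 2)^4

Step 2 — compute geometric multiplicities via the rank-nullity identity g(λ) = n − rank(A − λI):
  rank(A − (2)·I) = 2, so dim ker(A − (2)·I) = n − 2 = 2

Summary:
  λ = 2: algebraic multiplicity = 4, geometric multiplicity = 2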